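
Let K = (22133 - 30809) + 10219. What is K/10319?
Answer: 1543/10319 ≈ 0.14953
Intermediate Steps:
K = 1543 (K = -8676 + 10219 = 1543)
K/10319 = 1543/10319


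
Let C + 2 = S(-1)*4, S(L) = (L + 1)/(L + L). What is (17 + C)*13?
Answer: 195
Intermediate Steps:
S(L) = (1 + L)/(2*L) (S(L) = (1 + L)/((2*L)) = (1 + L)*(1/(2*L)) = (1 + L)/(2*L))
C = -2 (C = -2 + ((½)*(1 - 1)/(-1))*4 = -2 + ((½)*(-1)*0)*4 = -2 + 0*4 = -2 + 0 = -2)
(17 + C)*13 = (17 - 2)*13 = 15*13 = 195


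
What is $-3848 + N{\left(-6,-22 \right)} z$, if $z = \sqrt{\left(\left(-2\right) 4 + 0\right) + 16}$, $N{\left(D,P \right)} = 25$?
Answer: $-3848 + 50 \sqrt{2} \approx -3777.3$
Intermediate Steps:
$z = 2 \sqrt{2}$ ($z = \sqrt{\left(-8 + 0\right) + 16} = \sqrt{-8 + 16} = \sqrt{8} = 2 \sqrt{2} \approx 2.8284$)
$-3848 + N{\left(-6,-22 \right)} z = -3848 + 25 \cdot 2 \sqrt{2} = -3848 + 50 \sqrt{2}$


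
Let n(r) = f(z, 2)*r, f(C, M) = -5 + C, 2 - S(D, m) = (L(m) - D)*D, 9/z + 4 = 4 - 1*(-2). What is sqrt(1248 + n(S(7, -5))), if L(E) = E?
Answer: sqrt(1205) ≈ 34.713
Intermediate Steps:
z = 9/2 (z = 9/(-4 + (4 - 1*(-2))) = 9/(-4 + (4 + 2)) = 9/(-4 + 6) = 9/2 ≈ 4.5000)
S(D, m) = 2 - D*(m - D) (S(D, m) = 2 - (m - D)*D = 2 - D*(m - D))
n(r) = -r/2 (n(r) = (-5 + 9/2)*r = -r/2)
sqrt(1248 + n(S(7, -5))) = sqrt(1248 - (2 + 7**2 - 1*7*(-5))/2) = sqrt(1248 - (2 + 49 + 35)/2) = sqrt(1248 - 1/2*86) = sqrt(1248 - 43) = sqrt(1205)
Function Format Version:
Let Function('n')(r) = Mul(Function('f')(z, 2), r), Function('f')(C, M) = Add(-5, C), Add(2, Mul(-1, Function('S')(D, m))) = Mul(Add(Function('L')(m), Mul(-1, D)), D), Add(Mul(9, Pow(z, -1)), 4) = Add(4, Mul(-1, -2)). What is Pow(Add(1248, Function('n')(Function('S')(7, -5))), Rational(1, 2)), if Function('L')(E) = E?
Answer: Pow(1205, Rational(1, 2)) ≈ 34.713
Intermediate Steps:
z = Rational(9, 2) (z = Mul(9, Pow(Add(-4, Add(4, Mul(-1, -2))), -1)) = Mul(9, Pow(Add(-4, Add(4, 2)), -1)) = Mul(9, Pow(Add(-4, 6), -1)) = Mul(9, Pow(2, -1)) = Mul(9, Rational(1, 2)) = Rational(9, 2) ≈ 4.5000)
Function('S')(D, m) = Add(2, Mul(-1, D, Add(m, Mul(-1, D)))) (Function('S')(D, m) = Add(2, Mul(-1, Mul(Add(m, Mul(-1, D)), D))) = Add(2, Mul(-1, Mul(D, Add(m, Mul(-1, D))))) = Add(2, Mul(-1, D, Add(m, Mul(-1, D)))))
Function('n')(r) = Mul(Rational(-1, 2), r) (Function('n')(r) = Mul(Add(-5, Rational(9, 2)), r) = Mul(Rational(-1, 2), r))
Pow(Add(1248, Function('n')(Function('S')(7, -5))), Rational(1, 2)) = Pow(Add(1248, Mul(Rational(-1, 2), Add(2, Pow(7, 2), Mul(-1, 7, -5)))), Rational(1, 2)) = Pow(Add(1248, Mul(Rational(-1, 2), Add(2, 49, 35))), Rational(1, 2)) = Pow(Add(1248, Mul(Rational(-1, 2), 86)), Rational(1, 2)) = Pow(Add(1248, -43), Rational(1, 2)) = Pow(1205, Rational(1, 2))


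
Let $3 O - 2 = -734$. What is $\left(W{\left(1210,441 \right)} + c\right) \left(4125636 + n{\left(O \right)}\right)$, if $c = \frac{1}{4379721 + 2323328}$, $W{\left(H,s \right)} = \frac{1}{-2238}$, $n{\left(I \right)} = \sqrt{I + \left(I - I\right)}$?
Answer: $- \frac{4607517848466}{2500237277} - \frac{6700811 i \sqrt{61}}{7500711831} \approx -1842.8 - 0.0069773 i$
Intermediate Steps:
$O = -244$ ($O = \frac{2}{3} + \frac{1}{3} \left(-734\right) = \frac{2}{3} - \frac{734}{3} = -244$)
$n{\left(I \right)} = \sqrt{I}$ ($n{\left(I \right)} = \sqrt{I + 0} = \sqrt{I}$)
$W{\left(H,s \right)} = - \frac{1}{2238}$
$c = \frac{1}{6703049} \approx 1.4919 \cdot 10^{-7}$
$\left(W{\left(1210,441 \right)} + c\right) \left(4125636 + n{\left(O \right)}\right) = \left(- \frac{1}{2238} + \frac{1}{6703049}\right) \left(4125636 + \sqrt{-244}\right) = - \frac{6700811 \left(4125636 + 2 i \sqrt{61}\right)}{15001423662} = - \frac{4607517848466}{2500237277} - \frac{6700811 i \sqrt{61}}{7500711831}$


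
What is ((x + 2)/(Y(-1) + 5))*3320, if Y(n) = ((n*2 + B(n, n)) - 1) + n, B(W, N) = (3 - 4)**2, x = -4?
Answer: -3320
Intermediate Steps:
B(W, N) = 1 (B(W, N) = (-1)**2 = 1)
Y(n) = 3*n (Y(n) = ((n*2 + 1) - 1) + n = ((2*n + 1) - 1) + n = ((1 + 2*n) - 1) + n = 2*n + n = 3*n)
((x + 2)/(Y(-1) + 5))*3320 = ((-4 + 2)/(3*(-1) + 5))*3320 = -2/(-3 + 5)*3320 = -2/2*3320 = -2*1/2*3320 = -1*3320 = -3320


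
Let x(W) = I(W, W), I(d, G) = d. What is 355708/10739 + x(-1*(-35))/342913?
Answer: 121977273269/3682542707 ≈ 33.123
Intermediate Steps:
x(W) = W
355708/10739 + x(-1*(-35))/342913 = 355708/10739 - 1*(-35)/342913 = 355708*(1/10739) + 35*(1/342913) = 355708/10739 + 35/342913 = 121977273269/3682542707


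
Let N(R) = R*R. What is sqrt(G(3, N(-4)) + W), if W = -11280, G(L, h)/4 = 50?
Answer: 2*I*sqrt(2770) ≈ 105.26*I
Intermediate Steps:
N(R) = R**2
G(L, h) = 200 (G(L, h) = 4*50 = 200)
sqrt(G(3, N(-4)) + W) = sqrt(200 - 11280) = sqrt(-11080) = 2*I*sqrt(2770)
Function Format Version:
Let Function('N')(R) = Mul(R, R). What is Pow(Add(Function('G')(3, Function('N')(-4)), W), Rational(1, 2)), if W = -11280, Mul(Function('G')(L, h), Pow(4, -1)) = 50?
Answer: Mul(2, I, Pow(2770, Rational(1, 2))) ≈ Mul(105.26, I)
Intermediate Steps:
Function('N')(R) = Pow(R, 2)
Function('G')(L, h) = 200 (Function('G')(L, h) = Mul(4, 50) = 200)
Pow(Add(Function('G')(3, Function('N')(-4)), W), Rational(1, 2)) = Pow(Add(200, -11280), Rational(1, 2)) = Pow(-11080, Rational(1, 2)) = Mul(2, I, Pow(2770, Rational(1, 2)))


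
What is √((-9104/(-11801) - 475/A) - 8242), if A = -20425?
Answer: I*√2122097160307319/507443 ≈ 90.781*I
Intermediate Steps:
√((-9104/(-11801) - 475/A) - 8242) = √((-9104/(-11801) - 475/(-20425)) - 8242) = √((-9104*(-1/11801) - 475*(-1/20425)) - 8242) = √((9104/11801 + 1/43) - 8242) = √(403273/507443 - 8242) = √(-4181941933/507443) = I*√2122097160307319/507443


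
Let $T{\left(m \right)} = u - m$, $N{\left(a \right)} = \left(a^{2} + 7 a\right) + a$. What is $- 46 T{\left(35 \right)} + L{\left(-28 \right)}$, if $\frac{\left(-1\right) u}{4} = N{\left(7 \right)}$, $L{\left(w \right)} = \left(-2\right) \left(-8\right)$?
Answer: $20946$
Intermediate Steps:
$L{\left(w \right)} = 16$
$N{\left(a \right)} = a^{2} + 8 a$
$u = -420$ ($u = - 4 \cdot 7 \left(8 + 7\right) = - 4 \cdot 7 \cdot 15 = \left(-4\right) 105 = -420$)
$T{\left(m \right)} = -420 - m$
$- 46 T{\left(35 \right)} + L{\left(-28 \right)} = - 46 \left(-420 - 35\right) + 16 = \left(-46\right) \left(-455\right) + 16 = 20930 + 16 = 20946$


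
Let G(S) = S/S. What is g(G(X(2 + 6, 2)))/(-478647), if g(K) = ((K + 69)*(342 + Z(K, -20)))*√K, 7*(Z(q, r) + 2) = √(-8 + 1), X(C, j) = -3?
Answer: -23800/478647 - 10*I*√7/478647 ≈ -0.049724 - 5.5276e-5*I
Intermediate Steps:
Z(q, r) = -2 + I*√7/7 (Z(q, r) = -2 + √(-8 + 1)/7 = -2 + √(-7)/7 = -2 + (I*√7)/7 = -2 + I*√7/7)
G(S) = 1
g(K) = √K*(69 + K)*(340 + I*√7/7) (g(K) = ((K + 69)*(342 + (-2 + I*√7/7)))*√K = ((69 + K)*(340 + I*√7/7))*√K = √K*(69 + K)*(340 + I*√7/7))
g(G(X(2 + 6, 2)))/(-478647) = (√1*(164220 + 2380*1 + 69*I*√7 + I*1*√7)/7)/(-478647) = ((⅐)*1*(164220 + 2380 + 69*I*√7 + I*√7))*(-1/478647) = ((⅐)*1*(166600 + 70*I*√7))*(-1/478647) = (23800 + 10*I*√7)*(-1/478647) = -23800/478647 - 10*I*√7/478647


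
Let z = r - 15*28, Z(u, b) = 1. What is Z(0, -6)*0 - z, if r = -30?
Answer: 450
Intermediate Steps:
z = -450 (z = -30 - 15*28 = -30 - 420 = -450)
Z(0, -6)*0 - z = 1*0 - 1*(-450) = 0 + 450 = 450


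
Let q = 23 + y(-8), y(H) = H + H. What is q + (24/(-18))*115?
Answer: -439/3 ≈ -146.33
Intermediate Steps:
y(H) = 2*H
q = 7 (q = 23 + 2*(-8) = 23 - 16 = 7)
q + (24/(-18))*115 = 7 + (24/(-18))*115 = 7 + (24*(-1/18))*115 = 7 - 4/3*115 = 7 - 460/3 = -439/3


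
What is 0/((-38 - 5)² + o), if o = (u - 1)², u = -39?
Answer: 0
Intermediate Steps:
o = 1600 (o = (-39 - 1)² = (-40)² = 1600)
0/((-38 - 5)² + o) = 0/((-38 - 5)² + 1600) = 0/((-43)² + 1600) = 0/(1849 + 1600) = 0/3449 = (1/3449)*0 = 0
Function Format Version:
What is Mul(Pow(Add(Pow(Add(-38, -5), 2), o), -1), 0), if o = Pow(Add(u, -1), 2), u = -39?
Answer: 0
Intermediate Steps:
o = 1600 (o = Pow(Add(-39, -1), 2) = Pow(-40, 2) = 1600)
Mul(Pow(Add(Pow(Add(-38, -5), 2), o), -1), 0) = Mul(Pow(Add(Pow(Add(-38, -5), 2), 1600), -1), 0) = Mul(Pow(Add(Pow(-43, 2), 1600), -1), 0) = Mul(Pow(Add(1849, 1600), -1), 0) = Mul(Pow(3449, -1), 0) = Mul(Rational(1, 3449), 0) = 0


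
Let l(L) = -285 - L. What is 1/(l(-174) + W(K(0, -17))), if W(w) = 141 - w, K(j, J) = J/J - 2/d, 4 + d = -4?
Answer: 4/115 ≈ 0.034783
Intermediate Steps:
d = -8 (d = -4 - 4 = -8)
K(j, J) = 5/4 (K(j, J) = J/J - 2/(-8) = 1 - 2*(-1/8) = 1 + 1/4 = 5/4)
1/(l(-174) + W(K(0, -17))) = 1/((-285 - 1*(-174)) + (141 - 1*5/4)) = 1/((-285 + 174) + (141 - 5/4)) = 1/(-111 + 559/4) = 1/(115/4) = 4/115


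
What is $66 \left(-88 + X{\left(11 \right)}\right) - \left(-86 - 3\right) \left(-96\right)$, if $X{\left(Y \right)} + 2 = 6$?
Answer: $-14088$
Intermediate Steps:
$X{\left(Y \right)} = 4$ ($X{\left(Y \right)} = -2 + 6 = 4$)
$66 \left(-88 + X{\left(11 \right)}\right) - \left(-86 - 3\right) \left(-96\right) = 66 \left(-88 + 4\right) - \left(-86 - 3\right) \left(-96\right) = 66 \left(-84\right) - \left(-89\right) \left(-96\right) = -5544 - 8544 = -14088$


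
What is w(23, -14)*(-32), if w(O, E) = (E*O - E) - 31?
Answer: 10848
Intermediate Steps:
w(O, E) = -31 - E + E*O (w(O, E) = (-E + E*O) - 31 = -31 - E + E*O)
w(23, -14)*(-32) = (-31 - 1*(-14) - 14*23)*(-32) = (-31 + 14 - 322)*(-32) = -339*(-32) = 10848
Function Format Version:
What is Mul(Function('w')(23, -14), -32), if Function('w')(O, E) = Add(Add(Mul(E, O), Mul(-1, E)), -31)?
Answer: 10848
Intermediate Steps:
Function('w')(O, E) = Add(-31, Mul(-1, E), Mul(E, O)) (Function('w')(O, E) = Add(Add(Mul(-1, E), Mul(E, O)), -31) = Add(-31, Mul(-1, E), Mul(E, O)))
Mul(Function('w')(23, -14), -32) = Mul(Add(-31, Mul(-1, -14), Mul(-14, 23)), -32) = Mul(Add(-31, 14, -322), -32) = Mul(-339, -32) = 10848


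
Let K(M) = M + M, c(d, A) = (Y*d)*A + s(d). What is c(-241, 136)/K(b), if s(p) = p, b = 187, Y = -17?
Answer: 556951/374 ≈ 1489.2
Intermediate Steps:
c(d, A) = d - 17*A*d (c(d, A) = (-17*d)*A + d = -17*A*d + d = d - 17*A*d)
K(M) = 2*M
c(-241, 136)/K(b) = (-241*(1 - 17*136))/((2*187)) = -241*(1 - 2312)/374 = -241*(-2311)*(1/374) = 556951*(1/374) = 556951/374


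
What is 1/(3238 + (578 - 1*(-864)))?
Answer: 1/4680 ≈ 0.00021368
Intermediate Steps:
1/(3238 + (578 - 1*(-864))) = 1/(3238 + (578 + 864)) = 1/(3238 + 1442) = 1/4680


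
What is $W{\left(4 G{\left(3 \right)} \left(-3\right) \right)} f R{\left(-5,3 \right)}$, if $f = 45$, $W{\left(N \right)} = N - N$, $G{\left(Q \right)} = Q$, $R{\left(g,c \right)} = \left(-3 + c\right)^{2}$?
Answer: $0$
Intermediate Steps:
$W{\left(N \right)} = 0$
$W{\left(4 G{\left(3 \right)} \left(-3\right) \right)} f R{\left(-5,3 \right)} = 0 \cdot 45 \left(-3 + 3\right)^{2} = 0 \cdot 0^{2} = 0 \cdot 0 = 0$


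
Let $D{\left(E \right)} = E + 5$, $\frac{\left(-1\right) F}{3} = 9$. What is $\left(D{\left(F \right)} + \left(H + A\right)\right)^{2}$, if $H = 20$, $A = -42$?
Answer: $1936$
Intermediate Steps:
$F = -27$ ($F = \left(-3\right) 9 = -27$)
$D{\left(E \right)} = 5 + E$
$\left(D{\left(F \right)} + \left(H + A\right)\right)^{2} = \left(\left(5 - 27\right) + \left(20 - 42\right)\right)^{2} = \left(-22 - 22\right)^{2} = \left(-44\right)^{2} = 1936$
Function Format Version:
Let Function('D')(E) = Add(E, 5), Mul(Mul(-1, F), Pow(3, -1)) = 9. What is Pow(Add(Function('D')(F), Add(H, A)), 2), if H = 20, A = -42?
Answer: 1936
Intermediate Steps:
F = -27 (F = Mul(-3, 9) = -27)
Function('D')(E) = Add(5, E)
Pow(Add(Function('D')(F), Add(H, A)), 2) = Pow(Add(Add(5, -27), Add(20, -42)), 2) = Pow(Add(-22, -22), 2) = Pow(-44, 2) = 1936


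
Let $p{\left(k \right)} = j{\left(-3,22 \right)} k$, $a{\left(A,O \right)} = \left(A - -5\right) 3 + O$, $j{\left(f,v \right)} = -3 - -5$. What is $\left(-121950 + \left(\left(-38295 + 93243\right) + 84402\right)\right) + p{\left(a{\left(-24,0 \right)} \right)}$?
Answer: $17286$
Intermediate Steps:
$j{\left(f,v \right)} = 2$ ($j{\left(f,v \right)} = -3 + 5 = 2$)
$a{\left(A,O \right)} = 15 + O + 3 A$ ($a{\left(A,O \right)} = \left(A + 5\right) 3 + O = \left(5 + A\right) 3 + O = \left(15 + 3 A\right) + O = 15 + O + 3 A$)
$p{\left(k \right)} = 2 k$
$\left(-121950 + \left(\left(-38295 + 93243\right) + 84402\right)\right) + p{\left(a{\left(-24,0 \right)} \right)} = \left(-121950 + \left(\left(-38295 + 93243\right) + 84402\right)\right) + 2 \left(15 + 0 + 3 \left(-24\right)\right) = \left(-121950 + \left(54948 + 84402\right)\right) + 2 \left(15 + 0 - 72\right) = \left(-121950 + 139350\right) + 2 \left(-57\right) = 17400 - 114 = 17286$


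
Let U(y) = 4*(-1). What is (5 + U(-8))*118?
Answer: 118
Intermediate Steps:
U(y) = -4
(5 + U(-8))*118 = (5 - 4)*118 = 1*118 = 118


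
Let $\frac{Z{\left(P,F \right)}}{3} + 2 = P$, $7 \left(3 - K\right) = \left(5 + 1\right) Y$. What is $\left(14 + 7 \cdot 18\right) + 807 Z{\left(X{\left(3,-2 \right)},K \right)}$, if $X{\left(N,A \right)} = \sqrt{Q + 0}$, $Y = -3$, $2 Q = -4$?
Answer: $-4702 + 2421 i \sqrt{2} \approx -4702.0 + 3423.8 i$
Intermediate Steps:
$Q = -2$ ($Q = \frac{1}{2} \left(-4\right) = -2$)
$K = \frac{39}{7}$ ($K = 3 - \frac{\left(5 + 1\right) \left(-3\right)}{7} = 3 - \frac{6 \left(-3\right)}{7} = 3 - - \frac{18}{7} = 3 + \frac{18}{7} = \frac{39}{7} \approx 5.5714$)
$X{\left(N,A \right)} = i \sqrt{2}$ ($X{\left(N,A \right)} = \sqrt{-2 + 0} = \sqrt{-2} = i \sqrt{2}$)
$Z{\left(P,F \right)} = -6 + 3 P$
$\left(14 + 7 \cdot 18\right) + 807 Z{\left(X{\left(3,-2 \right)},K \right)} = \left(14 + 7 \cdot 18\right) + 807 \left(-6 + 3 i \sqrt{2}\right) = \left(14 + 126\right) + 807 \left(-6 + 3 i \sqrt{2}\right) = 140 - \left(4842 - 2421 i \sqrt{2}\right) = -4702 + 2421 i \sqrt{2}$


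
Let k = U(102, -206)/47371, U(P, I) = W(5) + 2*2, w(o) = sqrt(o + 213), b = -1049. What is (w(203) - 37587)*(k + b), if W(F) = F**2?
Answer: 1867778842050/47371 - 198768600*sqrt(26)/47371 ≈ 3.9407e+7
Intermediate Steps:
w(o) = sqrt(213 + o)
U(P, I) = 29 (U(P, I) = 5**2 + 2*2 = 25 + 4 = 29)
k = 29/47371 ≈ 0.00061219
(w(203) - 37587)*(k + b) = (sqrt(213 + 203) - 37587)*(29/47371 - 1049) = (sqrt(416) - 37587)*(-49692150/47371) = (4*sqrt(26) - 37587)*(-49692150/47371) = (-37587 + 4*sqrt(26))*(-49692150/47371) = 1867778842050/47371 - 198768600*sqrt(26)/47371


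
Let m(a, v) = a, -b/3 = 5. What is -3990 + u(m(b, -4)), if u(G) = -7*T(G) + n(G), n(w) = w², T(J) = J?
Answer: -3660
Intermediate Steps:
b = -15 (b = -3*5 = -15)
u(G) = G² - 7*G (u(G) = -7*G + G² = G² - 7*G)
-3990 + u(m(b, -4)) = -3990 - 15*(-7 - 15) = -3990 - 15*(-22) = -3990 + 330 = -3660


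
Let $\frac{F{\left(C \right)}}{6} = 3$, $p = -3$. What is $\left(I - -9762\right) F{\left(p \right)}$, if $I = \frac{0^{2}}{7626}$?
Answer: $175716$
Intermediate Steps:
$F{\left(C \right)} = 18$ ($F{\left(C \right)} = 6 \cdot 3 = 18$)
$I = 0$ ($I = 0 \cdot \frac{1}{7626} = 0$)
$\left(I - -9762\right) F{\left(p \right)} = \left(0 - -9762\right) 18 = \left(0 + 9762\right) 18 = 9762 \cdot 18 = 175716$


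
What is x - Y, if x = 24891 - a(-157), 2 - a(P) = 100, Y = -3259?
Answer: 28248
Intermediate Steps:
a(P) = -98 (a(P) = 2 - 1*100 = 2 - 100 = -98)
x = 24989 (x = 24891 - 1*(-98) = 24891 + 98 = 24989)
x - Y = 24989 - 1*(-3259) = 24989 + 3259 = 28248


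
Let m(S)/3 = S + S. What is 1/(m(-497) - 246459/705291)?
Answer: -235097/701141407 ≈ -0.00033531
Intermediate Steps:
m(S) = 6*S (m(S) = 3*(S + S) = 3*(2*S) = 6*S)
1/(m(-497) - 246459/705291) = 1/(6*(-497) - 246459/705291) = 1/(-2982 - 246459*1/705291) = 1/(-2982 - 82153/235097) = 1/(-701141407/235097) = -235097/701141407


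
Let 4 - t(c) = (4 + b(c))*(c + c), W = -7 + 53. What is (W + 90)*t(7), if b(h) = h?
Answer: -20400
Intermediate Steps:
W = 46
t(c) = 4 - 2*c*(4 + c) (t(c) = 4 - (4 + c)*(c + c) = 4 - (4 + c)*2*c = 4 - 2*c*(4 + c))
(W + 90)*t(7) = (46 + 90)*(4 - 8*7 - 2*7**2) = 136*(4 - 56 - 2*49) = 136*(4 - 56 - 98) = 136*(-150) = -20400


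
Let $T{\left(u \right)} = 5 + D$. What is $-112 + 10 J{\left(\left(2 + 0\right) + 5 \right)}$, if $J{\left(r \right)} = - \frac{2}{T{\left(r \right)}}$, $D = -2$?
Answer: $- \frac{356}{3} \approx -118.67$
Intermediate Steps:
$T{\left(u \right)} = 3$ ($T{\left(u \right)} = 5 - 2 = 3$)
$J{\left(r \right)} = - \frac{2}{3}$
$-112 + 10 J{\left(\left(2 + 0\right) + 5 \right)} = -112 + 10 \left(- \frac{2}{3}\right) = -112 - \frac{20}{3} = - \frac{356}{3}$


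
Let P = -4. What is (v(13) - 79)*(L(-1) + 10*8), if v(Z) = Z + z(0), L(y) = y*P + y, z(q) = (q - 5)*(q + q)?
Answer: -5478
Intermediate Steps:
z(q) = 2*q*(-5 + q) (z(q) = (-5 + q)*(2*q) = 2*q*(-5 + q))
L(y) = -3*y (L(y) = y*(-4) + y = -4*y + y = -3*y)
v(Z) = Z (v(Z) = Z + 2*0*(-5 + 0) = Z + 2*0*(-5) = Z + 0 = Z)
(v(13) - 79)*(L(-1) + 10*8) = (13 - 79)*(-3*(-1) + 10*8) = -66*(3 + 80) = -66*83 = -5478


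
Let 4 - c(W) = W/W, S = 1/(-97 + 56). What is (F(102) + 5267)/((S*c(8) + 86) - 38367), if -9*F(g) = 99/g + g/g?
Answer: -66077035/480274344 ≈ -0.13758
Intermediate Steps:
S = -1/41 (S = 1/(-41) = -1/41 ≈ -0.024390)
F(g) = -1/9 - 11/g (F(g) = -(99/g + g/g)/9 = -(99/g + 1)/9 = -(1 + 99/g)/9 = -1/9 - 11/g)
c(W) = 3 (c(W) = 4 - W/W = 4 - 1*1 = 4 - 1 = 3)
(F(102) + 5267)/((S*c(8) + 86) - 38367) = ((1/9)*(-99 - 1*102)/102 + 5267)/((-1/41*3 + 86) - 38367) = ((1/9)*(1/102)*(-99 - 102) + 5267)/((-3/41 + 86) - 38367) = ((1/9)*(1/102)*(-201) + 5267)/(3523/41 - 38367) = (-67/306 + 5267)/(-1569524/41) = (1611635/306)*(-41/1569524) = -66077035/480274344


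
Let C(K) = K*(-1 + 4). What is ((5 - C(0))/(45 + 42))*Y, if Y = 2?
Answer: 10/87 ≈ 0.11494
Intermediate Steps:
C(K) = 3*K (C(K) = K*3 = 3*K)
((5 - C(0))/(45 + 42))*Y = ((5 - 3*0)/(45 + 42))*2 = ((5 - 1*0)/87)*2 = ((5 + 0)*(1/87))*2 = (5*(1/87))*2 = (5/87)*2 = 10/87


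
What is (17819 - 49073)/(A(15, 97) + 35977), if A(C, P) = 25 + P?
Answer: -10418/12033 ≈ -0.86579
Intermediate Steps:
(17819 - 49073)/(A(15, 97) + 35977) = (17819 - 49073)/((25 + 97) + 35977) = -31254/(122 + 35977) = -31254/36099 = -31254*1/36099 = -10418/12033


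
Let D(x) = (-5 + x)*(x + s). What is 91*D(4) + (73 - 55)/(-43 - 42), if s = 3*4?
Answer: -123778/85 ≈ -1456.2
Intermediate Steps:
s = 12
D(x) = (-5 + x)*(12 + x) (D(x) = (-5 + x)*(x + 12) = (-5 + x)*(12 + x))
91*D(4) + (73 - 55)/(-43 - 42) = 91*(-60 + 4² + 7*4) + (73 - 55)/(-43 - 42) = 91*(-60 + 16 + 28) + 18/(-85) = 91*(-16) + 18*(-1/85) = -1456 - 18/85 = -123778/85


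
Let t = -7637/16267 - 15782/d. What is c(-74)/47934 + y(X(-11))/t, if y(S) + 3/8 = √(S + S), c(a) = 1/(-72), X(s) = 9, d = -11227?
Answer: -8754174010591/21856011565680 + 182629609*√2/56995065 ≈ 4.1310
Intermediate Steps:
t = 170985195/182629609 (t = -7637/16267 - 15782/(-11227) = -7637*1/16267 - 15782*(-1/11227) = -7637/16267 + 15782/11227 = 170985195/182629609 ≈ 0.93624)
c(a) = -1/72
y(S) = -3/8 + √2*√S (y(S) = -3/8 + √(S + S) = -3/8 + √(2*S) = -3/8 + √2*√S)
c(-74)/47934 + y(X(-11))/t = -1/72/47934 + (-3/8 + √2*√9)/(170985195/182629609) = -1/72*1/47934 + (-3/8 + √2*3)*(182629609/170985195) = -1/3451248 + (-3/8 + 3*√2)*(182629609/170985195) = -1/3451248 + (-182629609/455960520 + 182629609*√2/56995065) = -8754174010591/21856011565680 + 182629609*√2/56995065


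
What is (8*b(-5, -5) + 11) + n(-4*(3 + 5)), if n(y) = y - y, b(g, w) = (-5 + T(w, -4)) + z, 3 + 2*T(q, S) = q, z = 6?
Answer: -13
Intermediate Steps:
T(q, S) = -3/2 + q/2
b(g, w) = -½ + w/2 (b(g, w) = (-5 + (-3/2 + w/2)) + 6 = (-13/2 + w/2) + 6 = -½ + w/2)
n(y) = 0
(8*b(-5, -5) + 11) + n(-4*(3 + 5)) = (8*(-½ + (½)*(-5)) + 11) + 0 = (8*(-½ - 5/2) + 11) + 0 = (8*(-3) + 11) + 0 = (-24 + 11) + 0 = -13 + 0 = -13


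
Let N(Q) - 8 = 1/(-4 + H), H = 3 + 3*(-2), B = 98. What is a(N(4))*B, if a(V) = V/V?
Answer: 98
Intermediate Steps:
H = -3 (H = 3 - 6 = -3)
N(Q) = 55/7 (N(Q) = 8 + 1/(-4 - 3) = 8 + 1/(-7) = 8 - ⅐ = 55/7)
a(V) = 1
a(N(4))*B = 1*98 = 98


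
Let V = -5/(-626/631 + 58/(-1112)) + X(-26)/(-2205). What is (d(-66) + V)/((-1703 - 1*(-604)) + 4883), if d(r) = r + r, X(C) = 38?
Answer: -10277724089/305676354060 ≈ -0.033623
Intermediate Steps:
d(r) = 2*r
V = 770809082/161562555 (V = -5/(-626/631 + 58/(-1112)) + 38/(-2205) = -5/(-626*1/631 + 58*(-1/1112)) + 38*(-1/2205) = -5/(-626/631 - 29/556) - 38/2205 = -5/(-366355/350836) - 38/2205 = -5*(-350836/366355) - 38/2205 = 350836/73271 - 38/2205 = 770809082/161562555 ≈ 4.7710)
(d(-66) + V)/((-1703 - 1*(-604)) + 4883) = (2*(-66) + 770809082/161562555)/((-1703 - 1*(-604)) + 4883) = (-132 + 770809082/161562555)/((-1703 + 604) + 4883) = -20555448178/(161562555*(-1099 + 4883)) = -20555448178/161562555/3784 = -20555448178/161562555*1/3784 = -10277724089/305676354060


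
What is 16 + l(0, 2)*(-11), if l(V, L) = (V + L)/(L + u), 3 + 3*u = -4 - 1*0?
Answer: 82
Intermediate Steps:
u = -7/3 (u = -1 + (-4 - 1*0)/3 = -1 + (-4 + 0)/3 = -1 + (1/3)*(-4) = -1 - 4/3 = -7/3 ≈ -2.3333)
l(V, L) = (L + V)/(-7/3 + L) (l(V, L) = (V + L)/(L - 7/3) = (L + V)/(-7/3 + L))
16 + l(0, 2)*(-11) = 16 + (3*(2 + 0)/(-7 + 3*2))*(-11) = 16 + (3*2/(-7 + 6))*(-11) = 16 + (3*2/(-1))*(-11) = 16 + (3*(-1)*2)*(-11) = 16 - 6*(-11) = 16 + 66 = 82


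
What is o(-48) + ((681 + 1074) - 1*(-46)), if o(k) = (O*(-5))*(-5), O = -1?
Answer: 1776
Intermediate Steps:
o(k) = -25 (o(k) = -1*(-5)*(-5) = 5*(-5) = -25)
o(-48) + ((681 + 1074) - 1*(-46)) = -25 + ((681 + 1074) - 1*(-46)) = -25 + (1755 + 46) = -25 + 1801 = 1776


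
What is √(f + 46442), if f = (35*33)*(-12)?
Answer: √32582 ≈ 180.50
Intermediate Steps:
f = -13860 (f = 1155*(-12) = -13860)
√(f + 46442) = √(-13860 + 46442) = √32582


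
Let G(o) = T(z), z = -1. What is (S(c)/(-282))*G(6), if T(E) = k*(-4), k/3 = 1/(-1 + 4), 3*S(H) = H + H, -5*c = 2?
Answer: -8/2115 ≈ -0.0037825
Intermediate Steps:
c = -⅖ (c = -⅕*2 = -⅖ ≈ -0.40000)
S(H) = 2*H/3 (S(H) = (H + H)/3 = (2*H)/3 = 2*H/3)
k = 1 (k = 3/(-1 + 4) = 3/3 = 3*(⅓) = 1)
T(E) = -4 (T(E) = 1*(-4) = -4)
G(o) = -4
(S(c)/(-282))*G(6) = (((⅔)*(-⅖))/(-282))*(-4) = -4/15*(-1/282)*(-4) = (2/2115)*(-4) = -8/2115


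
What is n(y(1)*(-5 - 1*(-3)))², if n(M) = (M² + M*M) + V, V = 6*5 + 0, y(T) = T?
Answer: 1444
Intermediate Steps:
V = 30 (V = 30 + 0 = 30)
n(M) = 30 + 2*M² (n(M) = (M² + M*M) + 30 = (M² + M²) + 30 = 2*M² + 30 = 30 + 2*M²)
n(y(1)*(-5 - 1*(-3)))² = (30 + 2*(1*(-5 - 1*(-3)))²)² = (30 + 2*(1*(-5 + 3))²)² = (30 + 2*(1*(-2))²)² = (30 + 2*(-2)²)² = (30 + 2*4)² = (30 + 8)² = 38² = 1444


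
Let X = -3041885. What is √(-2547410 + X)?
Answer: I*√5589295 ≈ 2364.2*I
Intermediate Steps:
√(-2547410 + X) = √(-2547410 - 3041885) = √(-5589295) = I*√5589295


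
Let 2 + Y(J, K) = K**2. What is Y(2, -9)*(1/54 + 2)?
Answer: 8611/54 ≈ 159.46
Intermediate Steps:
Y(J, K) = -2 + K**2
Y(2, -9)*(1/54 + 2) = (-2 + (-9)**2)*(1/54 + 2) = (-2 + 81)*(1/54 + 2) = 79*(109/54) = 8611/54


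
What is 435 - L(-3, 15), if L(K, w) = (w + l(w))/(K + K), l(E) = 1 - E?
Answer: 2611/6 ≈ 435.17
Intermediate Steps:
L(K, w) = 1/(2*K) (L(K, w) = (w + (1 - w))/(K + K) = 1/(2*K))
435 - L(-3, 15) = 435 - 1/(2*(-3)) = 435 - (-1)/(2*3) = 435 - 1*(-⅙) = 435 + ⅙ = 2611/6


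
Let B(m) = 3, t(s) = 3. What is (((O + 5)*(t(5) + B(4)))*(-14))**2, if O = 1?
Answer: 254016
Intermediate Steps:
(((O + 5)*(t(5) + B(4)))*(-14))**2 = (((1 + 5)*(3 + 3))*(-14))**2 = ((6*6)*(-14))**2 = (36*(-14))**2 = (-504)**2 = 254016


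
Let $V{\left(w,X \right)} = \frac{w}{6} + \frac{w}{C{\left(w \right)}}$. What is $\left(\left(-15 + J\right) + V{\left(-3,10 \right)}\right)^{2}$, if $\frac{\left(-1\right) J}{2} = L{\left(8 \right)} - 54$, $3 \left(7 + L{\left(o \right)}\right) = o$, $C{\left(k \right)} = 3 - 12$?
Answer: $\frac{41209}{4} \approx 10302.0$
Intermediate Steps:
$C{\left(k \right)} = -9$ ($C{\left(k \right)} = 3 - 12 = -9$)
$L{\left(o \right)} = -7 + \frac{o}{3}$
$J = \frac{350}{3}$ ($J = - 2 \left(\left(-7 + \frac{1}{3} \cdot 8\right) - 54\right) = - 2 \left(\left(-7 + \frac{8}{3}\right) - 54\right) = - 2 \left(- \frac{13}{3} - 54\right) = \left(-2\right) \left(- \frac{175}{3}\right) = \frac{350}{3} \approx 116.67$)
$V{\left(w,X \right)} = \frac{w}{18}$ ($V{\left(w,X \right)} = \frac{w}{6} + \frac{w}{-9} = w \frac{1}{6} + w \left(- \frac{1}{9}\right) = \frac{w}{6} - \frac{w}{9} = \frac{w}{18}$)
$\left(\left(-15 + J\right) + V{\left(-3,10 \right)}\right)^{2} = \left(\left(-15 + \frac{350}{3}\right) + \frac{1}{18} \left(-3\right)\right)^{2} = \left(\frac{305}{3} - \frac{1}{6}\right)^{2} = \left(\frac{203}{2}\right)^{2} = \frac{41209}{4}$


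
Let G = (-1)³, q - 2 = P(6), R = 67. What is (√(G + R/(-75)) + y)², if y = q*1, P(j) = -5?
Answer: (45 - I*√426)²/225 ≈ 7.1067 - 8.2559*I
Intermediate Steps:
q = -3 (q = 2 - 5 = -3)
y = -3 (y = -3*1 = -3)
G = -1
(√(G + R/(-75)) + y)² = (√(-1 + 67/(-75)) - 3)² = (√(-1 + 67*(-1/75)) - 3)² = (√(-1 - 67/75) - 3)² = (√(-142/75) - 3)² = (I*√426/15 - 3)² = (-3 + I*√426/15)²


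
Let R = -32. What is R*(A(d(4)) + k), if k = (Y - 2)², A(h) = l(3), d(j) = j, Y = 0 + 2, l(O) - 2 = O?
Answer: -160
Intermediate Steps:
l(O) = 2 + O
Y = 2
A(h) = 5 (A(h) = 2 + 3 = 5)
k = 0 (k = (2 - 2)² = 0² = 0)
R*(A(d(4)) + k) = -32*(5 + 0) = -32*5 = -160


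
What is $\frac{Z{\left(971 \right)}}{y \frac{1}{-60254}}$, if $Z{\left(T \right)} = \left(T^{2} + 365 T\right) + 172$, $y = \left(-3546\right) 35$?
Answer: $\frac{13029204452}{20685} \approx 6.2989 \cdot 10^{5}$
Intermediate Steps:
$y = -124110$
$Z{\left(T \right)} = 172 + T^{2} + 365 T$
$\frac{Z{\left(971 \right)}}{y \frac{1}{-60254}} = \frac{172 + 971^{2} + 365 \cdot 971}{\left(-124110\right) \frac{1}{-60254}} = \frac{172 + 942841 + 354415}{\left(-124110\right) \left(- \frac{1}{60254}\right)} = \frac{1297428}{\frac{62055}{30127}} = 1297428 \cdot \frac{30127}{62055} = \frac{13029204452}{20685}$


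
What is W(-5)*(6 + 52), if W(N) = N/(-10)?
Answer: 29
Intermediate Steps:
W(N) = -N/10 (W(N) = N*(-⅒) = -N/10)
W(-5)*(6 + 52) = (-⅒*(-5))*(6 + 52) = (½)*58 = 29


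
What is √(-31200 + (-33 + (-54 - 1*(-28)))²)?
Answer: I*√27719 ≈ 166.49*I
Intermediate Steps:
√(-31200 + (-33 + (-54 - 1*(-28)))²) = √(-31200 + (-33 + (-54 + 28))²) = √(-31200 + (-33 - 26)²) = √(-31200 + (-59)²) = √(-31200 + 3481) = √(-27719) = I*√27719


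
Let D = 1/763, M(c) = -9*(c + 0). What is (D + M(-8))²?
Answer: 3018073969/582169 ≈ 5184.2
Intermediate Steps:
M(c) = -9*c
D = 1/763 ≈ 0.0013106
(D + M(-8))² = (1/763 - 9*(-8))² = (1/763 + 72)² = (54937/763)² = 3018073969/582169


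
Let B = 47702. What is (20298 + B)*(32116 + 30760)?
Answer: 4275568000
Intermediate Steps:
(20298 + B)*(32116 + 30760) = (20298 + 47702)*(32116 + 30760) = 68000*62876 = 4275568000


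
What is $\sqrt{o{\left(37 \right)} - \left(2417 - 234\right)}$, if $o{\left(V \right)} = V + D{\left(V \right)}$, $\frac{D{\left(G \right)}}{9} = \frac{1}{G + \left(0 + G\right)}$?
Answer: $\frac{i \sqrt{11750830}}{74} \approx 46.324 i$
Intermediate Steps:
$D{\left(G \right)} = \frac{9}{2 G}$ ($D{\left(G \right)} = \frac{9}{G + \left(0 + G\right)} = \frac{9}{G + G} = \frac{9}{2 G}$)
$o{\left(V \right)} = V + \frac{9}{2 V}$
$\sqrt{o{\left(37 \right)} - \left(2417 - 234\right)} = \sqrt{\left(37 + \frac{9}{2 \cdot 37}\right) - \left(2417 - 234\right)} = \sqrt{\left(37 + \frac{9}{2} \cdot \frac{1}{37}\right) - 2183} = \sqrt{\left(37 + \frac{9}{74}\right) - 2183} = \sqrt{\frac{2747}{74} + \left(-2431 + 248\right)} = \sqrt{\frac{2747}{74} - 2183} = \sqrt{- \frac{158795}{74}} = \frac{i \sqrt{11750830}}{74}$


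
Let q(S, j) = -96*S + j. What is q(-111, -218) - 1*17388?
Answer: -6950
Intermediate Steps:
q(S, j) = j - 96*S
q(-111, -218) - 1*17388 = (-218 - 96*(-111)) - 1*17388 = (-218 + 10656) - 17388 = 10438 - 17388 = -6950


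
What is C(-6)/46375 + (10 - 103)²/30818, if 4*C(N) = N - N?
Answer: 8649/30818 ≈ 0.28065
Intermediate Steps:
C(N) = 0 (C(N) = (N - N)/4 = (¼)*0 = 0)
C(-6)/46375 + (10 - 103)²/30818 = 0/46375 + (10 - 103)²/30818 = 0*(1/46375) + (-93)²*(1/30818) = 0 + 8649*(1/30818) = 0 + 8649/30818 = 8649/30818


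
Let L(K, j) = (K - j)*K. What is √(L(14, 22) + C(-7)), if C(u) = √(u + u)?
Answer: √(-112 + I*√14) ≈ 0.1768 + 10.584*I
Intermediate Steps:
C(u) = √2*√u (C(u) = √(2*u) = √2*√u)
L(K, j) = K*(K - j)
√(L(14, 22) + C(-7)) = √(14*(14 - 1*22) + √2*√(-7)) = √(14*(14 - 22) + √2*(I*√7)) = √(14*(-8) + I*√14) = √(-112 + I*√14)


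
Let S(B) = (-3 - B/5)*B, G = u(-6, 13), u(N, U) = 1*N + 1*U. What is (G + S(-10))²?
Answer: 289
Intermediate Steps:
u(N, U) = N + U
G = 7 (G = -6 + 13 = 7)
S(B) = B*(-3 - B/5) (S(B) = (-3 - B/5)*B = B*(-3 - B/5))
(G + S(-10))² = (7 - ⅕*(-10)*(15 - 10))² = (7 - ⅕*(-10)*5)² = (7 + 10)² = 17² = 289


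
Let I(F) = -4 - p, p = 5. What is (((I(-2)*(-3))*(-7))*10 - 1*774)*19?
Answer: -50616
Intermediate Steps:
I(F) = -9 (I(F) = -4 - 1*5 = -4 - 5 = -9)
(((I(-2)*(-3))*(-7))*10 - 1*774)*19 = ((-9*(-3)*(-7))*10 - 1*774)*19 = ((27*(-7))*10 - 774)*19 = (-189*10 - 774)*19 = (-1890 - 774)*19 = -2664*19 = -50616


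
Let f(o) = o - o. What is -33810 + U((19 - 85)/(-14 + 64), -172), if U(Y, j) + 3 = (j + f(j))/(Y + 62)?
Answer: -51298621/1517 ≈ -33816.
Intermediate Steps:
f(o) = 0
U(Y, j) = -3 + j/(62 + Y) (U(Y, j) = -3 + (j + 0)/(Y + 62) = -3 + j/(62 + Y))
-33810 + U((19 - 85)/(-14 + 64), -172) = -33810 + (-186 - 172 - 3*(19 - 85)/(-14 + 64))/(62 + (19 - 85)/(-14 + 64)) = -33810 + (-186 - 172 - (-198)/50)/(62 - 66/50) = -33810 + (-186 - 172 - (-198)/50)/(62 - 66*1/50) = -33810 + (-186 - 172 - 3*(-33/25))/(62 - 33/25) = -33810 + (-186 - 172 + 99/25)/(1517/25) = -33810 + (25/1517)*(-8851/25) = -33810 - 8851/1517 = -51298621/1517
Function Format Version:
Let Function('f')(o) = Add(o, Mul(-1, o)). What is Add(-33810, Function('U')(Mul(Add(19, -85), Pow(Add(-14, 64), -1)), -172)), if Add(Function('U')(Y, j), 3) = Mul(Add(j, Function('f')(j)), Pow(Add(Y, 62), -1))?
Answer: Rational(-51298621, 1517) ≈ -33816.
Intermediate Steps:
Function('f')(o) = 0
Function('U')(Y, j) = Add(-3, Mul(j, Pow(Add(62, Y), -1))) (Function('U')(Y, j) = Add(-3, Mul(Add(j, 0), Pow(Add(Y, 62), -1))) = Add(-3, Mul(j, Pow(Add(62, Y), -1))))
Add(-33810, Function('U')(Mul(Add(19, -85), Pow(Add(-14, 64), -1)), -172)) = Add(-33810, Mul(Pow(Add(62, Mul(Add(19, -85), Pow(Add(-14, 64), -1))), -1), Add(-186, -172, Mul(-3, Mul(Add(19, -85), Pow(Add(-14, 64), -1)))))) = Add(-33810, Mul(Pow(Add(62, Mul(-66, Pow(50, -1))), -1), Add(-186, -172, Mul(-3, Mul(-66, Pow(50, -1)))))) = Add(-33810, Mul(Pow(Add(62, Mul(-66, Rational(1, 50))), -1), Add(-186, -172, Mul(-3, Mul(-66, Rational(1, 50)))))) = Add(-33810, Mul(Pow(Add(62, Rational(-33, 25)), -1), Add(-186, -172, Mul(-3, Rational(-33, 25))))) = Add(-33810, Mul(Pow(Rational(1517, 25), -1), Add(-186, -172, Rational(99, 25)))) = Add(-33810, Mul(Rational(25, 1517), Rational(-8851, 25))) = Add(-33810, Rational(-8851, 1517)) = Rational(-51298621, 1517)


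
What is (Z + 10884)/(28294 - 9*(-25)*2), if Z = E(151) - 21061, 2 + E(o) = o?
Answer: -2507/7186 ≈ -0.34887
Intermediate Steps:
E(o) = -2 + o
Z = -20912 (Z = (-2 + 151) - 21061 = 149 - 21061 = -20912)
(Z + 10884)/(28294 - 9*(-25)*2) = (-20912 + 10884)/(28294 - 9*(-25)*2) = -10028/(28294 + 225*2) = -10028/(28294 + 450) = -10028/28744 = -10028*1/28744 = -2507/7186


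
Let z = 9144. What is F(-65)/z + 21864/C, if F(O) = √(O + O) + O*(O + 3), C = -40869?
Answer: -1956797/20761452 + I*√130/9144 ≈ -0.094251 + 0.0012469*I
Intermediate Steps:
F(O) = O*(3 + O) + √2*√O (F(O) = √(2*O) + O*(3 + O) = √2*√O + O*(3 + O) = O*(3 + O) + √2*√O)
F(-65)/z + 21864/C = ((-65)² + 3*(-65) + √2*√(-65))/9144 + 21864/(-40869) = (4225 - 195 + √2*(I*√65))*(1/9144) + 21864*(-1/40869) = (4225 - 195 + I*√130)*(1/9144) - 7288/13623 = (4030 + I*√130)*(1/9144) - 7288/13623 = (2015/4572 + I*√130/9144) - 7288/13623 = -1956797/20761452 + I*√130/9144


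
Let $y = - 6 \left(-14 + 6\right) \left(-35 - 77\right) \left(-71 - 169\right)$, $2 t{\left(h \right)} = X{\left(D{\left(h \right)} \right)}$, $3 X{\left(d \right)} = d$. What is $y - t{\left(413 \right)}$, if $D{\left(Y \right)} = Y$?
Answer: $\frac{7741027}{6} \approx 1.2902 \cdot 10^{6}$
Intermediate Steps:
$X{\left(d \right)} = \frac{d}{3}$
$t{\left(h \right)} = \frac{h}{6}$ ($t{\left(h \right)} = \frac{\frac{1}{3} h}{2} = \frac{h}{6}$)
$y = 1290240$ ($y = \left(-6\right) \left(-8\right) \left(\left(-112\right) \left(-240\right)\right) = 48 \cdot 26880 = 1290240$)
$y - t{\left(413 \right)} = 1290240 - \frac{1}{6} \cdot 413 = 1290240 - \frac{413}{6} = \frac{7741027}{6}$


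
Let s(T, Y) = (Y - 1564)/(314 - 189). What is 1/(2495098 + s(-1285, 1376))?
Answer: 125/311887062 ≈ 4.0079e-7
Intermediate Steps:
s(T, Y) = -1564/125 + Y/125 (s(T, Y) = (-1564 + Y)/125 = (-1564 + Y)*(1/125) = -1564/125 + Y/125)
1/(2495098 + s(-1285, 1376)) = 1/(2495098 + (-1564/125 + (1/125)*1376)) = 1/(2495098 + (-1564/125 + 1376/125)) = 1/(2495098 - 188/125) = 1/(311887062/125) = 125/311887062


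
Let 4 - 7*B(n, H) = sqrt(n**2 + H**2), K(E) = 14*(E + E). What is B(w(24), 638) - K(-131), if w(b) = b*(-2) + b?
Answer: 25680/7 - 2*sqrt(101905)/7 ≈ 3577.4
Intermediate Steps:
w(b) = -b (w(b) = -2*b + b = -b)
K(E) = 28*E (K(E) = 14*(2*E) = 28*E)
B(n, H) = 4/7 - sqrt(H**2 + n**2)/7 (B(n, H) = 4/7 - sqrt(n**2 + H**2)/7 = 4/7 - sqrt(H**2 + n**2)/7)
B(w(24), 638) - K(-131) = (4/7 - sqrt(638**2 + (-1*24)**2)/7) - 28*(-131) = (4/7 - sqrt(407044 + (-24)**2)/7) - 1*(-3668) = (4/7 - sqrt(407044 + 576)/7) + 3668 = (4/7 - 2*sqrt(101905)/7) + 3668 = 25680/7 - 2*sqrt(101905)/7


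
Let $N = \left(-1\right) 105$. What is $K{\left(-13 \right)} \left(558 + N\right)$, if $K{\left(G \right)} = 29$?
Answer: $13137$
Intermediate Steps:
$N = -105$
$K{\left(-13 \right)} \left(558 + N\right) = 29 \left(558 - 105\right) = 29 \cdot 453 = 13137$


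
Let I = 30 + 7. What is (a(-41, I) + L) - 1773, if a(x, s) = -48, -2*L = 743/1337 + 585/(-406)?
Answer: -282353891/155092 ≈ -1820.6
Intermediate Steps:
I = 37
L = 68641/155092 (L = -(743/1337 + 585/(-406))/2 = -(743*(1/1337) + 585*(-1/406))/2 = -(743/1337 - 585/406)/2 = -1/2*(-68641/77546) = 68641/155092 ≈ 0.44258)
(a(-41, I) + L) - 1773 = (-48 + 68641/155092) - 1773 = -7375775/155092 - 1773 = -282353891/155092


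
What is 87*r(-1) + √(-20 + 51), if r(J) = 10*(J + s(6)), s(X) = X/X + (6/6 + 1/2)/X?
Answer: 435/2 + √31 ≈ 223.07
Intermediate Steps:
s(X) = 1 + 3/(2*X) (s(X) = 1 + (6*(⅙) + 1*(½))/X = 1 + (1 + ½)/X = 1 + 3/(2*X))
r(J) = 25/2 + 10*J (r(J) = 10*(J + (3/2 + 6)/6) = 10*(J + (⅙)*(15/2)) = 10*(J + 5/4) = 10*(5/4 + J) = 25/2 + 10*J)
87*r(-1) + √(-20 + 51) = 87*(25/2 + 10*(-1)) + √(-20 + 51) = 87*(25/2 - 10) + √31 = 87*(5/2) + √31 = 435/2 + √31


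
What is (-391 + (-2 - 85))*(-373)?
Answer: 178294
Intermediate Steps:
(-391 + (-2 - 85))*(-373) = (-391 - 87)*(-373) = -478*(-373) = 178294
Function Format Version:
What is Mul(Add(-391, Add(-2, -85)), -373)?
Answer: 178294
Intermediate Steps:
Mul(Add(-391, Add(-2, -85)), -373) = Mul(Add(-391, -87), -373) = Mul(-478, -373) = 178294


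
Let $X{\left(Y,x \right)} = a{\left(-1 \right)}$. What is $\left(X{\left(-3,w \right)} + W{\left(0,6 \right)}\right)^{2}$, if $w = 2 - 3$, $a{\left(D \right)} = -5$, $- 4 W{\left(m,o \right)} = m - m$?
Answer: $25$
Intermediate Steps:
$W{\left(m,o \right)} = 0$ ($W{\left(m,o \right)} = - \frac{m - m}{4} = \left(- \frac{1}{4}\right) 0 = 0$)
$w = -1$
$X{\left(Y,x \right)} = -5$
$\left(X{\left(-3,w \right)} + W{\left(0,6 \right)}\right)^{2} = \left(-5 + 0\right)^{2} = \left(-5\right)^{2} = 25$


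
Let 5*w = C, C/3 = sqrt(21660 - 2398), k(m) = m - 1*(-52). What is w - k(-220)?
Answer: 168 + 3*sqrt(19262)/5 ≈ 251.27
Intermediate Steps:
k(m) = 52 + m (k(m) = m + 52 = 52 + m)
C = 3*sqrt(19262) (C = 3*sqrt(21660 - 2398) = 3*sqrt(19262) ≈ 416.36)
w = 3*sqrt(19262)/5 (w = (3*sqrt(19262))/5 = 3*sqrt(19262)/5 ≈ 83.273)
w - k(-220) = 3*sqrt(19262)/5 - (52 - 220) = 3*sqrt(19262)/5 - 1*(-168) = 3*sqrt(19262)/5 + 168 = 168 + 3*sqrt(19262)/5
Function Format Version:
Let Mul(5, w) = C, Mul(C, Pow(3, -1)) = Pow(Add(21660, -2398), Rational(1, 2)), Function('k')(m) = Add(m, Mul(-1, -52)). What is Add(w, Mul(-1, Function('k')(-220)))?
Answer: Add(168, Mul(Rational(3, 5), Pow(19262, Rational(1, 2)))) ≈ 251.27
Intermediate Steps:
Function('k')(m) = Add(52, m) (Function('k')(m) = Add(m, 52) = Add(52, m))
C = Mul(3, Pow(19262, Rational(1, 2))) (C = Mul(3, Pow(Add(21660, -2398), Rational(1, 2))) = Mul(3, Pow(19262, Rational(1, 2))) ≈ 416.36)
w = Mul(Rational(3, 5), Pow(19262, Rational(1, 2))) (w = Mul(Rational(1, 5), Mul(3, Pow(19262, Rational(1, 2)))) = Mul(Rational(3, 5), Pow(19262, Rational(1, 2))) ≈ 83.273)
Add(w, Mul(-1, Function('k')(-220))) = Add(Mul(Rational(3, 5), Pow(19262, Rational(1, 2))), Mul(-1, Add(52, -220))) = Add(Mul(Rational(3, 5), Pow(19262, Rational(1, 2))), Mul(-1, -168)) = Add(Mul(Rational(3, 5), Pow(19262, Rational(1, 2))), 168) = Add(168, Mul(Rational(3, 5), Pow(19262, Rational(1, 2))))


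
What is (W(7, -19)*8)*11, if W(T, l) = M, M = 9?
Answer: 792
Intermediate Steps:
W(T, l) = 9
(W(7, -19)*8)*11 = (9*8)*11 = 72*11 = 792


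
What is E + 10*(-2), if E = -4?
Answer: -24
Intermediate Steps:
E + 10*(-2) = -4 + 10*(-2) = -4 - 20 = -24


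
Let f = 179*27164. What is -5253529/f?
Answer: -5253529/4862356 ≈ -1.0805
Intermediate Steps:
f = 4862356
-5253529/f = -5253529/4862356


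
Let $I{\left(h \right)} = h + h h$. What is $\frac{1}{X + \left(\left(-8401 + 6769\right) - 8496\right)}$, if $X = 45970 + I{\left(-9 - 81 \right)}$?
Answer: $\frac{1}{43852} \approx 2.2804 \cdot 10^{-5}$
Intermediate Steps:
$I{\left(h \right)} = h + h^{2}$
$X = 53980$ ($X = 45970 + \left(-9 - 81\right) \left(1 - 90\right) = 45970 - 90 \left(1 - 90\right) = 45970 - -8010 = 45970 + 8010 = 53980$)
$\frac{1}{X + \left(\left(-8401 + 6769\right) - 8496\right)} = \frac{1}{53980 + \left(\left(-8401 + 6769\right) - 8496\right)} = \frac{1}{53980 - 10128} = \frac{1}{43852}$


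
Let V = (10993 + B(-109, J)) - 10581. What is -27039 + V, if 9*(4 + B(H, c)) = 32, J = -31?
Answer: -239647/9 ≈ -26627.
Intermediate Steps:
B(H, c) = -4/9 (B(H, c) = -4 + (1/9)*32 = -4 + 32/9 = -4/9)
V = 3704/9 (V = (10993 - 4/9) - 10581 = 98933/9 - 10581 = 3704/9 ≈ 411.56)
-27039 + V = -27039 + 3704/9 = -239647/9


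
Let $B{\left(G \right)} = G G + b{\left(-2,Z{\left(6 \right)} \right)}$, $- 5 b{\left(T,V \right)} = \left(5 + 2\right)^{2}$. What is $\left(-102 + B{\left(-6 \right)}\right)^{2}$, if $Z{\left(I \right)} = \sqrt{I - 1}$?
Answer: $\frac{143641}{25} \approx 5745.6$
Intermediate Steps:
$Z{\left(I \right)} = \sqrt{-1 + I}$
$b{\left(T,V \right)} = - \frac{49}{5}$ ($b{\left(T,V \right)} = - \frac{\left(5 + 2\right)^{2}}{5} = - \frac{7^{2}}{5} = \left(- \frac{1}{5}\right) 49 = - \frac{49}{5}$)
$B{\left(G \right)} = - \frac{49}{5} + G^{2}$ ($B{\left(G \right)} = G G - \frac{49}{5} = G^{2} - \frac{49}{5} = - \frac{49}{5} + G^{2}$)
$\left(-102 + B{\left(-6 \right)}\right)^{2} = \left(-102 - \left(\frac{49}{5} - \left(-6\right)^{2}\right)\right)^{2} = \left(-102 + \left(- \frac{49}{5} + 36\right)\right)^{2} = \left(-102 + \frac{131}{5}\right)^{2} = \left(- \frac{379}{5}\right)^{2} = \frac{143641}{25}$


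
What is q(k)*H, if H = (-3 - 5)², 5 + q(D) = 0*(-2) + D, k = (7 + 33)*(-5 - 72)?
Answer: -197440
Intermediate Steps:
k = -3080 (k = 40*(-77) = -3080)
q(D) = -5 + D (q(D) = -5 + (0*(-2) + D) = -5 + (0 + D) = -5 + D)
H = 64 (H = (-8)² = 64)
q(k)*H = (-5 - 3080)*64 = -3085*64 = -197440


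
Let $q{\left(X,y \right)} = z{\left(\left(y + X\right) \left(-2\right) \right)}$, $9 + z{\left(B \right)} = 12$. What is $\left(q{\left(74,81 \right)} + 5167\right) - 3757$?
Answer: $1413$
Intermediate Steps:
$z{\left(B \right)} = 3$ ($z{\left(B \right)} = -9 + 12 = 3$)
$q{\left(X,y \right)} = 3$
$\left(q{\left(74,81 \right)} + 5167\right) - 3757 = \left(3 + 5167\right) - 3757 = 5170 - 3757 = 1413$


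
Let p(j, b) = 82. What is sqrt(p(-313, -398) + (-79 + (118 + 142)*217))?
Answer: sqrt(56423) ≈ 237.54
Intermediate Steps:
sqrt(p(-313, -398) + (-79 + (118 + 142)*217)) = sqrt(82 + (-79 + (118 + 142)*217)) = sqrt(82 + (-79 + 260*217)) = sqrt(82 + (-79 + 56420)) = sqrt(82 + 56341) = sqrt(56423)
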